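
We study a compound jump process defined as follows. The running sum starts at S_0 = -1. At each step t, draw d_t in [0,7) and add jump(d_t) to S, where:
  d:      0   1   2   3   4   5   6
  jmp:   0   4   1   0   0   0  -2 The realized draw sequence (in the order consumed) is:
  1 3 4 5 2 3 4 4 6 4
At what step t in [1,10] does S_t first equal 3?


1

t=0: S=-1, d=1, jump=4, S_1=3
t=1: S=3, d=3, jump=0, S_2=3
t=2: S=3, d=4, jump=0, S_3=3
t=3: S=3, d=5, jump=0, S_4=3
t=4: S=3, d=2, jump=1, S_5=4
t=5: S=4, d=3, jump=0, S_6=4
t=6: S=4, d=4, jump=0, S_7=4
t=7: S=4, d=4, jump=0, S_8=4
t=8: S=4, d=6, jump=-2, S_9=2
t=9: S=2, d=4, jump=0, S_10=2


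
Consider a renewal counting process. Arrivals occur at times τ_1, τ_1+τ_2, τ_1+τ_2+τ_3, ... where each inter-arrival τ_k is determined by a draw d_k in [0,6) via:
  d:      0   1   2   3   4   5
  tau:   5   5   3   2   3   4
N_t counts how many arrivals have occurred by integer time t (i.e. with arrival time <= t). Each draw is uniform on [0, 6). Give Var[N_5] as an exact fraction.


155/1296

Inter-arrival values over d=0..5: [5, 5, 3, 2, 3, 4]
Each d has probability 1/6, so the pmf of τ is: f(2) = 1/6, f(3) = 1/3, f(4) = 1/6, f(5) = 1/3
Let p_n(j) = P(N_n = j), with p_0 = [1]. Condition on τ_1: p_n(0) = P(τ > n), and for j >= 1, p_n(j) = Σ_{k<=n} f(k)·p_{n−k}(j−1)
p_1 = [1]  (j = 0)
p_2 = [5/6, 1/6]  (j = 0..1)
p_3 = [1/2, 1/2]  (j = 0..1)
p_4 = [1/3, 23/36, 1/36]  (j = 0..2)
p_5 = [0, 31/36, 5/36]  (j = 0..2)
E[N_5] = Σ j·p_5(j) = 41/36;  E[N_5²] = Σ j²·p_5(j) = 17/12
Var[N_5] = 17/12 − (41/36)² = 155/1296


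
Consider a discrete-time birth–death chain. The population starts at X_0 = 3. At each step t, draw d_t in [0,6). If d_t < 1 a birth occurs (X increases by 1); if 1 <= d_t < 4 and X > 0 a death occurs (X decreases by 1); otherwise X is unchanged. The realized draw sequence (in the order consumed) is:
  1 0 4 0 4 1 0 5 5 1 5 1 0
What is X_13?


3

t=0: X=3, d=1 → death, X_1=2
t=1: X=2, d=0 → birth, X_2=3
t=2: X=3, d=4 → hold, X_3=3
t=3: X=3, d=0 → birth, X_4=4
t=4: X=4, d=4 → hold, X_5=4
t=5: X=4, d=1 → death, X_6=3
t=6: X=3, d=0 → birth, X_7=4
t=7: X=4, d=5 → hold, X_8=4
t=8: X=4, d=5 → hold, X_9=4
t=9: X=4, d=1 → death, X_10=3
t=10: X=3, d=5 → hold, X_11=3
t=11: X=3, d=1 → death, X_12=2
t=12: X=2, d=0 → birth, X_13=3


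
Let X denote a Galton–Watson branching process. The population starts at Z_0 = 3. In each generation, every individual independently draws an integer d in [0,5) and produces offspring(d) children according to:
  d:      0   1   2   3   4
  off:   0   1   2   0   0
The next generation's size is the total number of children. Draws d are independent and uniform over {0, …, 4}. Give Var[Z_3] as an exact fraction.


21168/15625

Outcome values over d=0..4: [0, 1, 2, 0, 0]
Σy = 3, Σy² = 5, M = 5
μ = 3/5 = 3/5,  σ² = 5/5 − (3/5)² = 16/25
V_0 = 0, E_0 = 3
V_1 = 16/25·E_0 + (3/5)²·V_0 = 48/25;  E_1 = 9/5
V_2 = 16/25·E_1 + (3/5)²·V_1 = 1152/625;  E_2 = 27/25
V_3 = 16/25·E_2 + (3/5)²·V_2 = 21168/15625;  E_3 = 81/125


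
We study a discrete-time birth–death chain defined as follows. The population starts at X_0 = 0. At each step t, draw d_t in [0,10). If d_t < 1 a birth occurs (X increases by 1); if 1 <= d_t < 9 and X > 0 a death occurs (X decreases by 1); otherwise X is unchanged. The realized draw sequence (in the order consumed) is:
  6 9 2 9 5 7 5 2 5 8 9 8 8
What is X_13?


0

t=0: X=0, d=6 → hold, X_1=0
t=1: X=0, d=9 → hold, X_2=0
t=2: X=0, d=2 → hold, X_3=0
t=3: X=0, d=9 → hold, X_4=0
t=4: X=0, d=5 → hold, X_5=0
t=5: X=0, d=7 → hold, X_6=0
t=6: X=0, d=5 → hold, X_7=0
t=7: X=0, d=2 → hold, X_8=0
t=8: X=0, d=5 → hold, X_9=0
t=9: X=0, d=8 → hold, X_10=0
t=10: X=0, d=9 → hold, X_11=0
t=11: X=0, d=8 → hold, X_12=0
t=12: X=0, d=8 → hold, X_13=0


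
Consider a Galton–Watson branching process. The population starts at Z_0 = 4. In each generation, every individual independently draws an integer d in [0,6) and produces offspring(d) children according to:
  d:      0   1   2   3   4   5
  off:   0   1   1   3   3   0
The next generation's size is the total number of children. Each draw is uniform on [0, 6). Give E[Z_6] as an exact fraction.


Outcome values over d=0..5: [0, 1, 1, 3, 3, 0]
Σy = 8, Σy² = 20, M = 6
μ = 8/6 = 4/3,  σ² = 20/6 − (4/3)² = 14/9
E[Z_0] = 4
E[Z_1] = 4/3·E[Z_0] = 16/3
E[Z_2] = 4/3·E[Z_1] = 64/9
E[Z_3] = 4/3·E[Z_2] = 256/27
E[Z_4] = 4/3·E[Z_3] = 1024/81
E[Z_5] = 4/3·E[Z_4] = 4096/243
E[Z_6] = 4/3·E[Z_5] = 16384/729

16384/729


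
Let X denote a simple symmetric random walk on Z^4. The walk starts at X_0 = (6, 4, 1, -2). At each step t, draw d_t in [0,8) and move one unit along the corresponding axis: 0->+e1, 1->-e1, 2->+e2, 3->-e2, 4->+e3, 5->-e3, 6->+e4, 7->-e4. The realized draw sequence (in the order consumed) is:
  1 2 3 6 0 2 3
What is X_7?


(6, 4, 1, -1)

t=0: X=(6, 4, 1, -2), d=1 → -e1, X_1=(5, 4, 1, -2)
t=1: X=(5, 4, 1, -2), d=2 → +e2, X_2=(5, 5, 1, -2)
t=2: X=(5, 5, 1, -2), d=3 → -e2, X_3=(5, 4, 1, -2)
t=3: X=(5, 4, 1, -2), d=6 → +e4, X_4=(5, 4, 1, -1)
t=4: X=(5, 4, 1, -1), d=0 → +e1, X_5=(6, 4, 1, -1)
t=5: X=(6, 4, 1, -1), d=2 → +e2, X_6=(6, 5, 1, -1)
t=6: X=(6, 5, 1, -1), d=3 → -e2, X_7=(6, 4, 1, -1)


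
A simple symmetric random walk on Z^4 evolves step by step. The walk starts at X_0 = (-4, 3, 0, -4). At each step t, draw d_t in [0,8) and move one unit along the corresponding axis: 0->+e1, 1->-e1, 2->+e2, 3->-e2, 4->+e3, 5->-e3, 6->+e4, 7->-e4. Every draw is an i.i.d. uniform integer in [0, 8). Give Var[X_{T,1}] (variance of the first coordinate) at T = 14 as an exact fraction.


Outcome values over d=0..7: [1, -1, 0, 0, 0, 0, 0, 0]
Σy = 0, Σy² = 2, M = 8
μ = 0/8 = 0,  σ² = 2/8 − (0)² = 1/4
Independent increments: Var[X_14] = 14·σ² = 14·(1/4) = 7/2

7/2


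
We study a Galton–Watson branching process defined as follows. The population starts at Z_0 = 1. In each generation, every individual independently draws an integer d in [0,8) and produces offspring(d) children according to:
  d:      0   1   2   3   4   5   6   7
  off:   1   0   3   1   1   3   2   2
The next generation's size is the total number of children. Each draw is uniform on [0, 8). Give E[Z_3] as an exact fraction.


Outcome values over d=0..7: [1, 0, 3, 1, 1, 3, 2, 2]
Σy = 13, Σy² = 29, M = 8
μ = 13/8 = 13/8,  σ² = 29/8 − (13/8)² = 63/64
E[Z_0] = 1
E[Z_1] = 13/8·E[Z_0] = 13/8
E[Z_2] = 13/8·E[Z_1] = 169/64
E[Z_3] = 13/8·E[Z_2] = 2197/512

2197/512


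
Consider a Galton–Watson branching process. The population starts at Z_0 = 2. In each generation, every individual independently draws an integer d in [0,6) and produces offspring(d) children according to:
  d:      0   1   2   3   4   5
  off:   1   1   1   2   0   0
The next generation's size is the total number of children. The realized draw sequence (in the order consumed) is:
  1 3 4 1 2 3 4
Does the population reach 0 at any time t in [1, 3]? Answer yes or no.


gen 0: Z_0=2, draws=[1, 3], offspring=[1, 2], Z_1=3
gen 1: Z_1=3, draws=[4, 1, 2], offspring=[0, 1, 1], Z_2=2
gen 2: Z_2=2, draws=[3, 4], offspring=[2, 0], Z_3=2

no


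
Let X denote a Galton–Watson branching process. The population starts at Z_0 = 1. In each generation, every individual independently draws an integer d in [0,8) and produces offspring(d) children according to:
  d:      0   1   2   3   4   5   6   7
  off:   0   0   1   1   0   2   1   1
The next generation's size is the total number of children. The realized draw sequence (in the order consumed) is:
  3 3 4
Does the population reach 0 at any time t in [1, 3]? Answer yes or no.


gen 0: Z_0=1, draws=[3], offspring=[1], Z_1=1
gen 1: Z_1=1, draws=[3], offspring=[1], Z_2=1
gen 2: Z_2=1, draws=[4], offspring=[0], Z_3=0

yes


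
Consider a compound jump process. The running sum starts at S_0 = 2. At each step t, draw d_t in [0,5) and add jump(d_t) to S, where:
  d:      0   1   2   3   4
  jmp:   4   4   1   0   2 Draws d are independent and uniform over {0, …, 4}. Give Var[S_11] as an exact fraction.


704/25

Outcome values over d=0..4: [4, 4, 1, 0, 2]
Σy = 11, Σy² = 37, M = 5
μ = 11/5 = 11/5,  σ² = 37/5 − (11/5)² = 64/25
Independent increments: Var[S_11] = 11·σ² = 11·(64/25) = 704/25


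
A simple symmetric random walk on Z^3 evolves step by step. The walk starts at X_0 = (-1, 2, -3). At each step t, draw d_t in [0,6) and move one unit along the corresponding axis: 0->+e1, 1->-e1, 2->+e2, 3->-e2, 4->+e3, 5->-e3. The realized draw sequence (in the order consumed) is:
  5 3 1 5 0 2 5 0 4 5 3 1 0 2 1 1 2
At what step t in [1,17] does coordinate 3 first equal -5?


4

t=0: X=(-1, 2, -3), d=5 → -e3, X_1=(-1, 2, -4)
t=1: X=(-1, 2, -4), d=3 → -e2, X_2=(-1, 1, -4)
t=2: X=(-1, 1, -4), d=1 → -e1, X_3=(-2, 1, -4)
t=3: X=(-2, 1, -4), d=5 → -e3, X_4=(-2, 1, -5)
t=4: X=(-2, 1, -5), d=0 → +e1, X_5=(-1, 1, -5)
t=5: X=(-1, 1, -5), d=2 → +e2, X_6=(-1, 2, -5)
t=6: X=(-1, 2, -5), d=5 → -e3, X_7=(-1, 2, -6)
t=7: X=(-1, 2, -6), d=0 → +e1, X_8=(0, 2, -6)
t=8: X=(0, 2, -6), d=4 → +e3, X_9=(0, 2, -5)
t=9: X=(0, 2, -5), d=5 → -e3, X_10=(0, 2, -6)
t=10: X=(0, 2, -6), d=3 → -e2, X_11=(0, 1, -6)
t=11: X=(0, 1, -6), d=1 → -e1, X_12=(-1, 1, -6)
t=12: X=(-1, 1, -6), d=0 → +e1, X_13=(0, 1, -6)
t=13: X=(0, 1, -6), d=2 → +e2, X_14=(0, 2, -6)
t=14: X=(0, 2, -6), d=1 → -e1, X_15=(-1, 2, -6)
t=15: X=(-1, 2, -6), d=1 → -e1, X_16=(-2, 2, -6)
t=16: X=(-2, 2, -6), d=2 → +e2, X_17=(-2, 3, -6)


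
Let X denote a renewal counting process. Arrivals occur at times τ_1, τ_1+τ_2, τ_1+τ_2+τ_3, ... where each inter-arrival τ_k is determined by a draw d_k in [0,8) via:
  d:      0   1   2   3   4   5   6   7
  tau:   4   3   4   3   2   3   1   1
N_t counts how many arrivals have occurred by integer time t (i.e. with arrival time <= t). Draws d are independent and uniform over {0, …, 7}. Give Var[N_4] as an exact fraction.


Inter-arrival values over d=0..7: [4, 3, 4, 3, 2, 3, 1, 1]
Each d has probability 1/8, so the pmf of τ is: f(1) = 1/4, f(2) = 1/8, f(3) = 3/8, f(4) = 1/4
Let p_n(j) = P(N_n = j), with p_0 = [1]. Condition on τ_1: p_n(0) = P(τ > n), and for j >= 1, p_n(j) = Σ_{k<=n} f(k)·p_{n−k}(j−1)
p_1 = [3/4, 1/4]  (j = 0..1)
p_2 = [5/8, 5/16, 1/16]  (j = 0..2)
p_3 = [1/4, 5/8, 7/64, 1/64]  (j = 0..3)
p_4 = [0, 43/64, 37/128, 9/256, 1/256]  (j = 0..4)
E[N_4] = Σ j·p_4(j) = 351/256;  E[N_4²] = Σ j²·p_4(j) = 565/256
Var[N_4] = 565/256 − (351/256)² = 21439/65536

21439/65536


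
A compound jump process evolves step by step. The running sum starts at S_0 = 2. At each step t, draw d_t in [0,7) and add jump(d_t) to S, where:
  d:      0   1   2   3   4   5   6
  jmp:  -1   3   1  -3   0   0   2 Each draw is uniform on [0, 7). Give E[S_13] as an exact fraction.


Outcome values over d=0..6: [-1, 3, 1, -3, 0, 0, 2]
Σy = 2, Σy² = 24, M = 7
μ = 2/7 = 2/7,  σ² = 24/7 − (2/7)² = 164/49
E[S_13] = 2 + 13·(2/7) = 40/7

40/7


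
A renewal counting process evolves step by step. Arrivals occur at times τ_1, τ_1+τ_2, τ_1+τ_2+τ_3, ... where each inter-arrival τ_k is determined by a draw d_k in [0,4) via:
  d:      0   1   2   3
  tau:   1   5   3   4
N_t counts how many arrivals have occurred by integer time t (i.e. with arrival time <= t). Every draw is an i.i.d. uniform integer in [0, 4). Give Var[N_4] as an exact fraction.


Inter-arrival values over d=0..3: [1, 5, 3, 4]
Each d has probability 1/4, so the pmf of τ is: f(1) = 1/4, f(3) = 1/4, f(4) = 1/4, f(5) = 1/4
Let p_n(j) = P(N_n = j), with p_0 = [1]. Condition on τ_1: p_n(0) = P(τ > n), and for j >= 1, p_n(j) = Σ_{k<=n} f(k)·p_{n−k}(j−1)
p_1 = [3/4, 1/4]  (j = 0..1)
p_2 = [3/4, 3/16, 1/16]  (j = 0..2)
p_3 = [1/2, 7/16, 3/64, 1/64]  (j = 0..3)
p_4 = [1/4, 9/16, 11/64, 3/256, 1/256]  (j = 0..4)
E[N_4] = Σ j·p_4(j) = 245/256;  E[N_4²] = Σ j²·p_4(j) = 363/256
Var[N_4] = 363/256 − (245/256)² = 32903/65536

32903/65536


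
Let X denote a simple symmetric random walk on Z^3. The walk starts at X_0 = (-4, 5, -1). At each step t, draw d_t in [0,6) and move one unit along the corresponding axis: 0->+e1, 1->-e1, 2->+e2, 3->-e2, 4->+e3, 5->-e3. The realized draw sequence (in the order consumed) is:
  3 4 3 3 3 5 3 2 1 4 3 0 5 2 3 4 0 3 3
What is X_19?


t=0: X=(-4, 5, -1), d=3 → -e2, X_1=(-4, 4, -1)
t=1: X=(-4, 4, -1), d=4 → +e3, X_2=(-4, 4, 0)
t=2: X=(-4, 4, 0), d=3 → -e2, X_3=(-4, 3, 0)
t=3: X=(-4, 3, 0), d=3 → -e2, X_4=(-4, 2, 0)
t=4: X=(-4, 2, 0), d=3 → -e2, X_5=(-4, 1, 0)
t=5: X=(-4, 1, 0), d=5 → -e3, X_6=(-4, 1, -1)
t=6: X=(-4, 1, -1), d=3 → -e2, X_7=(-4, 0, -1)
t=7: X=(-4, 0, -1), d=2 → +e2, X_8=(-4, 1, -1)
t=8: X=(-4, 1, -1), d=1 → -e1, X_9=(-5, 1, -1)
t=9: X=(-5, 1, -1), d=4 → +e3, X_10=(-5, 1, 0)
t=10: X=(-5, 1, 0), d=3 → -e2, X_11=(-5, 0, 0)
t=11: X=(-5, 0, 0), d=0 → +e1, X_12=(-4, 0, 0)
t=12: X=(-4, 0, 0), d=5 → -e3, X_13=(-4, 0, -1)
t=13: X=(-4, 0, -1), d=2 → +e2, X_14=(-4, 1, -1)
t=14: X=(-4, 1, -1), d=3 → -e2, X_15=(-4, 0, -1)
t=15: X=(-4, 0, -1), d=4 → +e3, X_16=(-4, 0, 0)
t=16: X=(-4, 0, 0), d=0 → +e1, X_17=(-3, 0, 0)
t=17: X=(-3, 0, 0), d=3 → -e2, X_18=(-3, -1, 0)
t=18: X=(-3, -1, 0), d=3 → -e2, X_19=(-3, -2, 0)

(-3, -2, 0)


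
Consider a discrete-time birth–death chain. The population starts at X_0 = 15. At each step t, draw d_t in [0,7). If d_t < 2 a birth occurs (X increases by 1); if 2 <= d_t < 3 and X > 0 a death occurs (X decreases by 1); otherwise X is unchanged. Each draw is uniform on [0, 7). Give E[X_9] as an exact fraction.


114/7

X can drop by at most 1 per step and X_0 = 15 > T = 9, so X_t >= 15 − t >= 6 > 0 for every t <= 9: the floor at 0 (the 'and X > 0' condition) never binds. Hence X_9 = X_0 + Σ_{t<9} Y_t with i.i.d. increments Y_t = y(d_t) ∈ {+1, −1, 0}.
Outcome values over d=0..6: [1, 1, -1, 0, 0, 0, 0]
Σy = 1, Σy² = 3, M = 7
μ = 1/7 = 1/7,  σ² = 3/7 − (1/7)² = 20/49
E[X_9] = 15 + 9·(1/7) = 114/7


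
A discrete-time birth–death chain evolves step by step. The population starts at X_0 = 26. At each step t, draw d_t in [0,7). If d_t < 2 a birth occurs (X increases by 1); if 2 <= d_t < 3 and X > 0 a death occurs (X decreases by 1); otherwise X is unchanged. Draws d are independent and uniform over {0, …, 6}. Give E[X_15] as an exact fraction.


197/7

X can drop by at most 1 per step and X_0 = 26 > T = 15, so X_t >= 26 − t >= 11 > 0 for every t <= 15: the floor at 0 (the 'and X > 0' condition) never binds. Hence X_15 = X_0 + Σ_{t<15} Y_t with i.i.d. increments Y_t = y(d_t) ∈ {+1, −1, 0}.
Outcome values over d=0..6: [1, 1, -1, 0, 0, 0, 0]
Σy = 1, Σy² = 3, M = 7
μ = 1/7 = 1/7,  σ² = 3/7 − (1/7)² = 20/49
E[X_15] = 26 + 15·(1/7) = 197/7


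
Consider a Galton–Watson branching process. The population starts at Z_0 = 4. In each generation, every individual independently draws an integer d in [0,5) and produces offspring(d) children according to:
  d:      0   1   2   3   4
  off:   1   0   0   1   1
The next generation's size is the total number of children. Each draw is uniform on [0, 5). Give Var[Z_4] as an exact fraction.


176256/390625

Outcome values over d=0..4: [1, 0, 0, 1, 1]
Σy = 3, Σy² = 3, M = 5
μ = 3/5 = 3/5,  σ² = 3/5 − (3/5)² = 6/25
V_0 = 0, E_0 = 4
V_1 = 6/25·E_0 + (3/5)²·V_0 = 24/25;  E_1 = 12/5
V_2 = 6/25·E_1 + (3/5)²·V_1 = 576/625;  E_2 = 36/25
V_3 = 6/25·E_2 + (3/5)²·V_2 = 10584/15625;  E_3 = 108/125
V_4 = 6/25·E_3 + (3/5)²·V_3 = 176256/390625;  E_4 = 324/625


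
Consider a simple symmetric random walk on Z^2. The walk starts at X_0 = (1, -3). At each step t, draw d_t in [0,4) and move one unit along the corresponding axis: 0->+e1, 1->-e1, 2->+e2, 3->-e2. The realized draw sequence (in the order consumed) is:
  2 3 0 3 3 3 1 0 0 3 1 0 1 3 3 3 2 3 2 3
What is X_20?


(2, -10)

t=0: X=(1, -3), d=2 → +e2, X_1=(1, -2)
t=1: X=(1, -2), d=3 → -e2, X_2=(1, -3)
t=2: X=(1, -3), d=0 → +e1, X_3=(2, -3)
t=3: X=(2, -3), d=3 → -e2, X_4=(2, -4)
t=4: X=(2, -4), d=3 → -e2, X_5=(2, -5)
t=5: X=(2, -5), d=3 → -e2, X_6=(2, -6)
t=6: X=(2, -6), d=1 → -e1, X_7=(1, -6)
t=7: X=(1, -6), d=0 → +e1, X_8=(2, -6)
t=8: X=(2, -6), d=0 → +e1, X_9=(3, -6)
t=9: X=(3, -6), d=3 → -e2, X_10=(3, -7)
t=10: X=(3, -7), d=1 → -e1, X_11=(2, -7)
t=11: X=(2, -7), d=0 → +e1, X_12=(3, -7)
t=12: X=(3, -7), d=1 → -e1, X_13=(2, -7)
t=13: X=(2, -7), d=3 → -e2, X_14=(2, -8)
t=14: X=(2, -8), d=3 → -e2, X_15=(2, -9)
t=15: X=(2, -9), d=3 → -e2, X_16=(2, -10)
t=16: X=(2, -10), d=2 → +e2, X_17=(2, -9)
t=17: X=(2, -9), d=3 → -e2, X_18=(2, -10)
t=18: X=(2, -10), d=2 → +e2, X_19=(2, -9)
t=19: X=(2, -9), d=3 → -e2, X_20=(2, -10)


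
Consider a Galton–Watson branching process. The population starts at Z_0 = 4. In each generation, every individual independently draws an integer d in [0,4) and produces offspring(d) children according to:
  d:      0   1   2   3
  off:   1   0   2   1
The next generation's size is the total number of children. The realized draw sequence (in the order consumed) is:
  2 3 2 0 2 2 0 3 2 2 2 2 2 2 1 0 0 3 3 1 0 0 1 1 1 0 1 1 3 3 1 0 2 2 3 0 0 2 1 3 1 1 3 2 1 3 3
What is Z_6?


6

gen 0: Z_0=4, draws=[2, 3, 2, 0], offspring=[2, 1, 2, 1], Z_1=6
gen 1: Z_1=6, draws=[2, 2, 0, 3, 2, 2], offspring=[2, 2, 1, 1, 2, 2], Z_2=10
gen 2: Z_2=10, draws=[2, 2, 2, 2, 1, 0, 0, 3, 3, 1], offspring=[2, 2, 2, 2, 0, 1, 1, 1, 1, 0], Z_3=12
gen 3: Z_3=12, draws=[0, 0, 1, 1, 1, 0, 1, 1, 3, 3, 1, 0], offspring=[1, 1, 0, 0, 0, 1, 0, 0, 1, 1, 0, 1], Z_4=6
gen 4: Z_4=6, draws=[2, 2, 3, 0, 0, 2], offspring=[2, 2, 1, 1, 1, 2], Z_5=9
gen 5: Z_5=9, draws=[1, 3, 1, 1, 3, 2, 1, 3, 3], offspring=[0, 1, 0, 0, 1, 2, 0, 1, 1], Z_6=6


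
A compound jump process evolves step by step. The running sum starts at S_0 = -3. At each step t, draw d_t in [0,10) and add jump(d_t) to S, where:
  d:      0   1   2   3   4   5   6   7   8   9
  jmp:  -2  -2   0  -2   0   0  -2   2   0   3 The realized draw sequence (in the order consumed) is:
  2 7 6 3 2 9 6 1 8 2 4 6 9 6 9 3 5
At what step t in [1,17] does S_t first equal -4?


7

t=0: S=-3, d=2, jump=0, S_1=-3
t=1: S=-3, d=7, jump=2, S_2=-1
t=2: S=-1, d=6, jump=-2, S_3=-3
t=3: S=-3, d=3, jump=-2, S_4=-5
t=4: S=-5, d=2, jump=0, S_5=-5
t=5: S=-5, d=9, jump=3, S_6=-2
t=6: S=-2, d=6, jump=-2, S_7=-4
t=7: S=-4, d=1, jump=-2, S_8=-6
t=8: S=-6, d=8, jump=0, S_9=-6
t=9: S=-6, d=2, jump=0, S_10=-6
t=10: S=-6, d=4, jump=0, S_11=-6
t=11: S=-6, d=6, jump=-2, S_12=-8
t=12: S=-8, d=9, jump=3, S_13=-5
t=13: S=-5, d=6, jump=-2, S_14=-7
t=14: S=-7, d=9, jump=3, S_15=-4
t=15: S=-4, d=3, jump=-2, S_16=-6
t=16: S=-6, d=5, jump=0, S_17=-6


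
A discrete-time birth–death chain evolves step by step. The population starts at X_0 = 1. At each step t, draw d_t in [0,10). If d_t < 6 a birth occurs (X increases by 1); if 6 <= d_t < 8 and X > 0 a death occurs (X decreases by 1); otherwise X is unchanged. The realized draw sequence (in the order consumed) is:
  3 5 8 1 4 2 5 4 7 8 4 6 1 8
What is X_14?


t=0: X=1, d=3 → birth, X_1=2
t=1: X=2, d=5 → birth, X_2=3
t=2: X=3, d=8 → hold, X_3=3
t=3: X=3, d=1 → birth, X_4=4
t=4: X=4, d=4 → birth, X_5=5
t=5: X=5, d=2 → birth, X_6=6
t=6: X=6, d=5 → birth, X_7=7
t=7: X=7, d=4 → birth, X_8=8
t=8: X=8, d=7 → death, X_9=7
t=9: X=7, d=8 → hold, X_10=7
t=10: X=7, d=4 → birth, X_11=8
t=11: X=8, d=6 → death, X_12=7
t=12: X=7, d=1 → birth, X_13=8
t=13: X=8, d=8 → hold, X_14=8

8


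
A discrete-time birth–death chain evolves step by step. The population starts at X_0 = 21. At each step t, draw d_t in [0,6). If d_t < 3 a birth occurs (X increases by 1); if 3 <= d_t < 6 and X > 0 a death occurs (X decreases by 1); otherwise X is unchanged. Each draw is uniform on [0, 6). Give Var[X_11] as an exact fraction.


11

X can drop by at most 1 per step and X_0 = 21 > T = 11, so X_t >= 21 − t >= 10 > 0 for every t <= 11: the floor at 0 (the 'and X > 0' condition) never binds. Hence X_11 = X_0 + Σ_{t<11} Y_t with i.i.d. increments Y_t = y(d_t) ∈ {+1, −1, 0}.
Outcome values over d=0..5: [1, 1, 1, -1, -1, -1]
Σy = 0, Σy² = 6, M = 6
μ = 0/6 = 0,  σ² = 6/6 − (0)² = 1
Independent increments: Var[X_11] = 11·σ² = 11·(1) = 11


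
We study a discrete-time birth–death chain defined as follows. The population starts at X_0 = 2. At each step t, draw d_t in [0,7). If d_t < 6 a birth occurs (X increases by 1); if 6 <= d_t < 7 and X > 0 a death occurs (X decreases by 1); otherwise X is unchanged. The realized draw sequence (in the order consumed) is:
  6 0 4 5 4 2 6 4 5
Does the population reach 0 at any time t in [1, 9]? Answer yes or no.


no

t=0: X=2, d=6 → death, X_1=1
t=1: X=1, d=0 → birth, X_2=2
t=2: X=2, d=4 → birth, X_3=3
t=3: X=3, d=5 → birth, X_4=4
t=4: X=4, d=4 → birth, X_5=5
t=5: X=5, d=2 → birth, X_6=6
t=6: X=6, d=6 → death, X_7=5
t=7: X=5, d=4 → birth, X_8=6
t=8: X=6, d=5 → birth, X_9=7


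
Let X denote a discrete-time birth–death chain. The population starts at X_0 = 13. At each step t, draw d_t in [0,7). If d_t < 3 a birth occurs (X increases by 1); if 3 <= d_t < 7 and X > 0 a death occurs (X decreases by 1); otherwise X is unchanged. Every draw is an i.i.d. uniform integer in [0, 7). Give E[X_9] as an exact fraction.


82/7

X can drop by at most 1 per step and X_0 = 13 > T = 9, so X_t >= 13 − t >= 4 > 0 for every t <= 9: the floor at 0 (the 'and X > 0' condition) never binds. Hence X_9 = X_0 + Σ_{t<9} Y_t with i.i.d. increments Y_t = y(d_t) ∈ {+1, −1, 0}.
Outcome values over d=0..6: [1, 1, 1, -1, -1, -1, -1]
Σy = -1, Σy² = 7, M = 7
μ = -1/7 = -1/7,  σ² = 7/7 − (-1/7)² = 48/49
E[X_9] = 13 + 9·(-1/7) = 82/7


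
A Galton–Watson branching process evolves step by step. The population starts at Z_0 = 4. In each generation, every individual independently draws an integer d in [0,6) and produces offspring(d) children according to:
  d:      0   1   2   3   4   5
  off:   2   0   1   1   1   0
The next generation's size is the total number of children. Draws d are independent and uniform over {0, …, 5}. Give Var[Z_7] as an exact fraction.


Outcome values over d=0..5: [2, 0, 1, 1, 1, 0]
Σy = 5, Σy² = 7, M = 6
μ = 5/6 = 5/6,  σ² = 7/6 − (5/6)² = 17/36
V_0 = 0, E_0 = 4
V_1 = 17/36·E_0 + (5/6)²·V_0 = 17/9;  E_1 = 10/3
V_2 = 17/36·E_1 + (5/6)²·V_1 = 935/324;  E_2 = 25/9
V_3 = 17/36·E_2 + (5/6)²·V_2 = 38675/11664;  E_3 = 125/54
V_4 = 17/36·E_3 + (5/6)²·V_3 = 1425875/419904;  E_4 = 625/324
V_5 = 17/36·E_4 + (5/6)²·V_4 = 49416875/15116544;  E_5 = 3125/1944
V_6 = 17/36·E_5 + (5/6)²·V_5 = 1648521875/544195584;  E_6 = 15625/11664
V_7 = 17/36·E_6 + (5/6)²·V_6 = 53606046875/19591041024;  E_7 = 78125/69984

53606046875/19591041024


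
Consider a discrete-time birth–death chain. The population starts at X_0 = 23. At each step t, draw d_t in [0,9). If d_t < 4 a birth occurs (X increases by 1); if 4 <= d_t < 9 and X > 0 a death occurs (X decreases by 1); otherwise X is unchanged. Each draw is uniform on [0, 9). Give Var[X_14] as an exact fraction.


1120/81

X can drop by at most 1 per step and X_0 = 23 > T = 14, so X_t >= 23 − t >= 9 > 0 for every t <= 14: the floor at 0 (the 'and X > 0' condition) never binds. Hence X_14 = X_0 + Σ_{t<14} Y_t with i.i.d. increments Y_t = y(d_t) ∈ {+1, −1, 0}.
Outcome values over d=0..8: [1, 1, 1, 1, -1, -1, -1, -1, -1]
Σy = -1, Σy² = 9, M = 9
μ = -1/9 = -1/9,  σ² = 9/9 − (-1/9)² = 80/81
Independent increments: Var[X_14] = 14·σ² = 14·(80/81) = 1120/81


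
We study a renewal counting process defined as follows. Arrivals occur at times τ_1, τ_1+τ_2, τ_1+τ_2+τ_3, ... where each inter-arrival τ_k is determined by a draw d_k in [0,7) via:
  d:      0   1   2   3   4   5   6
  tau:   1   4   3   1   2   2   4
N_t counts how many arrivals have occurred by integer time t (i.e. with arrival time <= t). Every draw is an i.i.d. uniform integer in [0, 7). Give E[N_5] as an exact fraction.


Inter-arrival values over d=0..6: [1, 4, 3, 1, 2, 2, 4]
Each d has probability 1/7, so the pmf of τ is: f(1) = 2/7, f(2) = 2/7, f(3) = 1/7, f(4) = 2/7
Renewal equation for m(n) = E[N_n]: condition on τ_1 = k (if k <= n, one arrival plus a fresh copy on the remaining n−k steps): m(n) = F(n) + Σ_{k<=n} f(k)·m(n−k), where F(n) = P(τ <= n) and m(0) = 0
m(1) = F(1) = 2/7
m(2) = F(2) + f(1)·m(1) = 4/7 + 2/7·2/7 = 32/49
m(3) = F(3) + f(1)·m(2) + f(2)·m(1) = 5/7 + 2/7·32/49 + 2/7·2/7 = 337/343
m(4) = F(4) + f(1)·m(3) + f(2)·m(2) + f(3)·m(1) = 1 + 2/7·337/343 + 2/7·32/49 + 1/7·2/7 = 3621/2401
m(5) = F(5) + f(1)·m(4) + f(2)·m(3) + f(3)·m(2) + f(4)·m(1) = 1 + 2/7·3621/2401 + 2/7·337/343 + 1/7·32/49 + 2/7·2/7 = 31707/16807
E[N_5] = m(5) = 31707/16807

31707/16807


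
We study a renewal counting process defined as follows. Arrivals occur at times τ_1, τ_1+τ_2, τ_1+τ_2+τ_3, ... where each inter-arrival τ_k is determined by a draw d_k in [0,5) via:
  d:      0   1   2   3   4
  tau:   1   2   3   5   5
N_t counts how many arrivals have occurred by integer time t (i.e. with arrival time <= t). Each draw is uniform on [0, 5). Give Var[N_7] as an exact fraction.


Inter-arrival values over d=0..4: [1, 2, 3, 5, 5]
Each d has probability 1/5, so the pmf of τ is: f(1) = 1/5, f(2) = 1/5, f(3) = 1/5, f(5) = 2/5
Let p_n(j) = P(N_n = j), with p_0 = [1]. Condition on τ_1: p_n(0) = P(τ > n), and for j >= 1, p_n(j) = Σ_{k<=n} f(k)·p_{n−k}(j−1)
p_1 = [4/5, 1/5]  (j = 0..1)
p_2 = [3/5, 9/25, 1/25]  (j = 0..2)
p_3 = [2/5, 12/25, 14/125, 1/125]  (j = 0..3)
p_4 = [2/5, 9/25, 26/125, 19/625, 1/625]  (j = 0..4)
p_5 = [0, 17/25, 6/25, 9/125, 24/3125, 1/3125]  (j = 0..5)
p_6 = [0, 12/25, 48/125, 14/125, 69/3125, 29/15625, 1/15625]  (j = 0..6)
p_7 = [0, 8/25, 56/125, 114/625, 134/3125, 98/15625, 34/78125, 1/78125]  (j = 0..7)
E[N_7] = Σ j·p_7(j) = 153811/78125;  E[N_7²] = Σ j²·p_7(j) = 360373/78125
Var[N_7] = 360373/78125 − (153811/78125)² = 4496316904/6103515625

4496316904/6103515625


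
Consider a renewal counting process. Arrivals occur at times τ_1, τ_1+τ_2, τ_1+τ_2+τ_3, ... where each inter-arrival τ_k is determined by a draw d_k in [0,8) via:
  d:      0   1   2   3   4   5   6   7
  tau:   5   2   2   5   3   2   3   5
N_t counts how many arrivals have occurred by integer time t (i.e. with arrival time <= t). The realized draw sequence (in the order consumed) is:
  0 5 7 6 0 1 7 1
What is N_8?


2

draw d_1=0: τ_1=5, arrival time A_1=5
draw d_2=5: τ_2=2, arrival time A_2=7
draw d_3=7: τ_3=5, arrival time A_3=12
draw d_4=6: τ_4=3, arrival time A_4=15
draw d_5=0: τ_5=5, arrival time A_5=20
draw d_6=1: τ_6=2, arrival time A_6=22
draw d_7=7: τ_7=5, arrival time A_7=27
draw d_8=1: τ_8=2, arrival time A_8=29
N_t over t=0..8: 0:0 1:0 2:0 3:0 4:0 5:1 6:1 7:2 8:2


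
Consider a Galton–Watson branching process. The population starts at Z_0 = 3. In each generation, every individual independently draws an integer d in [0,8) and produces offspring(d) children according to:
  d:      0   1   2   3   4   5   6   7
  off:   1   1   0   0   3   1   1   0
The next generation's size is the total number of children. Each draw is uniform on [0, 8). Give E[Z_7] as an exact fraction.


2470629/2097152

Outcome values over d=0..7: [1, 1, 0, 0, 3, 1, 1, 0]
Σy = 7, Σy² = 13, M = 8
μ = 7/8 = 7/8,  σ² = 13/8 − (7/8)² = 55/64
E[Z_0] = 3
E[Z_1] = 7/8·E[Z_0] = 21/8
E[Z_2] = 7/8·E[Z_1] = 147/64
E[Z_3] = 7/8·E[Z_2] = 1029/512
E[Z_4] = 7/8·E[Z_3] = 7203/4096
E[Z_5] = 7/8·E[Z_4] = 50421/32768
E[Z_6] = 7/8·E[Z_5] = 352947/262144
E[Z_7] = 7/8·E[Z_6] = 2470629/2097152


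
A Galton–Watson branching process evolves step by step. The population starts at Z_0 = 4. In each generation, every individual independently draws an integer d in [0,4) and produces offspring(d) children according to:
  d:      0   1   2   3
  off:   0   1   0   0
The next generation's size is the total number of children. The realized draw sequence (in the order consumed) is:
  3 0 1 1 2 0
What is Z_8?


0

gen 0: Z_0=4, draws=[3, 0, 1, 1], offspring=[0, 0, 1, 1], Z_1=2
gen 1: Z_1=2, draws=[2, 0], offspring=[0, 0], Z_2=0
gen 2: Z_2=0, draws=[], offspring=[], Z_3=0
gen 3: Z_3=0, draws=[], offspring=[], Z_4=0
gen 4: Z_4=0, draws=[], offspring=[], Z_5=0
gen 5: Z_5=0, draws=[], offspring=[], Z_6=0
gen 6: Z_6=0, draws=[], offspring=[], Z_7=0
gen 7: Z_7=0, draws=[], offspring=[], Z_8=0


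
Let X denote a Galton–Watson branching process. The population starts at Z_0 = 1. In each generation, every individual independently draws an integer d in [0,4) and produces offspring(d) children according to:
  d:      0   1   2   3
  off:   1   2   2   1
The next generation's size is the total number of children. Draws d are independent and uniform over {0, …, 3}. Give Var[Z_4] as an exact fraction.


Outcome values over d=0..3: [1, 2, 2, 1]
Σy = 6, Σy² = 10, M = 4
μ = 6/4 = 3/2,  σ² = 10/4 − (3/2)² = 1/4
V_0 = 0, E_0 = 1
V_1 = 1/4·E_0 + (3/2)²·V_0 = 1/4;  E_1 = 3/2
V_2 = 1/4·E_1 + (3/2)²·V_1 = 15/16;  E_2 = 9/4
V_3 = 1/4·E_2 + (3/2)²·V_2 = 171/64;  E_3 = 27/8
V_4 = 1/4·E_3 + (3/2)²·V_3 = 1755/256;  E_4 = 81/16

1755/256


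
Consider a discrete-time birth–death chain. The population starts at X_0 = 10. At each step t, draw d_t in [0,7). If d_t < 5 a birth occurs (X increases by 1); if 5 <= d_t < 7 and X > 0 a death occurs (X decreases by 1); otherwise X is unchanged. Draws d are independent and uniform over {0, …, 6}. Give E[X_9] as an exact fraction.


97/7

X can drop by at most 1 per step and X_0 = 10 > T = 9, so X_t >= 10 − t >= 1 > 0 for every t <= 9: the floor at 0 (the 'and X > 0' condition) never binds. Hence X_9 = X_0 + Σ_{t<9} Y_t with i.i.d. increments Y_t = y(d_t) ∈ {+1, −1, 0}.
Outcome values over d=0..6: [1, 1, 1, 1, 1, -1, -1]
Σy = 3, Σy² = 7, M = 7
μ = 3/7 = 3/7,  σ² = 7/7 − (3/7)² = 40/49
E[X_9] = 10 + 9·(3/7) = 97/7


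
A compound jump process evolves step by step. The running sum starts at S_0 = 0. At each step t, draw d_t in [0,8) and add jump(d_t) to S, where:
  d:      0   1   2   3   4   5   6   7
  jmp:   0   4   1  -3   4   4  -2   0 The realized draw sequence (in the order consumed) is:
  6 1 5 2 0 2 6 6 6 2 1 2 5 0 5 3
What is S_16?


13

t=0: S=0, d=6, jump=-2, S_1=-2
t=1: S=-2, d=1, jump=4, S_2=2
t=2: S=2, d=5, jump=4, S_3=6
t=3: S=6, d=2, jump=1, S_4=7
t=4: S=7, d=0, jump=0, S_5=7
t=5: S=7, d=2, jump=1, S_6=8
t=6: S=8, d=6, jump=-2, S_7=6
t=7: S=6, d=6, jump=-2, S_8=4
t=8: S=4, d=6, jump=-2, S_9=2
t=9: S=2, d=2, jump=1, S_10=3
t=10: S=3, d=1, jump=4, S_11=7
t=11: S=7, d=2, jump=1, S_12=8
t=12: S=8, d=5, jump=4, S_13=12
t=13: S=12, d=0, jump=0, S_14=12
t=14: S=12, d=5, jump=4, S_15=16
t=15: S=16, d=3, jump=-3, S_16=13


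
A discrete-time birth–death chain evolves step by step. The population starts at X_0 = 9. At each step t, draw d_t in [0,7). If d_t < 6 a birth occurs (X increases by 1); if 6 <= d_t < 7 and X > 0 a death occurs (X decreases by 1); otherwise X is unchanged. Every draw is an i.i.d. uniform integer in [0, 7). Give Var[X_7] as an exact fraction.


24/7

X can drop by at most 1 per step and X_0 = 9 > T = 7, so X_t >= 9 − t >= 2 > 0 for every t <= 7: the floor at 0 (the 'and X > 0' condition) never binds. Hence X_7 = X_0 + Σ_{t<7} Y_t with i.i.d. increments Y_t = y(d_t) ∈ {+1, −1, 0}.
Outcome values over d=0..6: [1, 1, 1, 1, 1, 1, -1]
Σy = 5, Σy² = 7, M = 7
μ = 5/7 = 5/7,  σ² = 7/7 − (5/7)² = 24/49
Independent increments: Var[X_7] = 7·σ² = 7·(24/49) = 24/7


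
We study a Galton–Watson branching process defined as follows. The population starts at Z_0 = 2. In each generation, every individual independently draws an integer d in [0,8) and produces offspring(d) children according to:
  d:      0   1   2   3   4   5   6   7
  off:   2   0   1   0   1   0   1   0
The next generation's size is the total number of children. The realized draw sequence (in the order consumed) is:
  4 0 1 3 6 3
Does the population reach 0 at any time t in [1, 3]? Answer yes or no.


gen 0: Z_0=2, draws=[4, 0], offspring=[1, 2], Z_1=3
gen 1: Z_1=3, draws=[1, 3, 6], offspring=[0, 0, 1], Z_2=1
gen 2: Z_2=1, draws=[3], offspring=[0], Z_3=0

yes


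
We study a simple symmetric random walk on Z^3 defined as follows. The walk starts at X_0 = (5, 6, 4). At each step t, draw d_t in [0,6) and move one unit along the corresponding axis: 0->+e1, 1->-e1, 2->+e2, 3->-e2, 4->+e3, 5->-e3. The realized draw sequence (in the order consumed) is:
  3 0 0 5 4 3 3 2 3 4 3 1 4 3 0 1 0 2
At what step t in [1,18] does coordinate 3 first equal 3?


4

t=0: X=(5, 6, 4), d=3 → -e2, X_1=(5, 5, 4)
t=1: X=(5, 5, 4), d=0 → +e1, X_2=(6, 5, 4)
t=2: X=(6, 5, 4), d=0 → +e1, X_3=(7, 5, 4)
t=3: X=(7, 5, 4), d=5 → -e3, X_4=(7, 5, 3)
t=4: X=(7, 5, 3), d=4 → +e3, X_5=(7, 5, 4)
t=5: X=(7, 5, 4), d=3 → -e2, X_6=(7, 4, 4)
t=6: X=(7, 4, 4), d=3 → -e2, X_7=(7, 3, 4)
t=7: X=(7, 3, 4), d=2 → +e2, X_8=(7, 4, 4)
t=8: X=(7, 4, 4), d=3 → -e2, X_9=(7, 3, 4)
t=9: X=(7, 3, 4), d=4 → +e3, X_10=(7, 3, 5)
t=10: X=(7, 3, 5), d=3 → -e2, X_11=(7, 2, 5)
t=11: X=(7, 2, 5), d=1 → -e1, X_12=(6, 2, 5)
t=12: X=(6, 2, 5), d=4 → +e3, X_13=(6, 2, 6)
t=13: X=(6, 2, 6), d=3 → -e2, X_14=(6, 1, 6)
t=14: X=(6, 1, 6), d=0 → +e1, X_15=(7, 1, 6)
t=15: X=(7, 1, 6), d=1 → -e1, X_16=(6, 1, 6)
t=16: X=(6, 1, 6), d=0 → +e1, X_17=(7, 1, 6)
t=17: X=(7, 1, 6), d=2 → +e2, X_18=(7, 2, 6)


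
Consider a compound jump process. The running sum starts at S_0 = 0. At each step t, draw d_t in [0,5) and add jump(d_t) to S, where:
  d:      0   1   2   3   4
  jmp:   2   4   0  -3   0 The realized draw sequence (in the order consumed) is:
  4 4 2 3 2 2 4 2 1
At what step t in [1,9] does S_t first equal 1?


9

t=0: S=0, d=4, jump=0, S_1=0
t=1: S=0, d=4, jump=0, S_2=0
t=2: S=0, d=2, jump=0, S_3=0
t=3: S=0, d=3, jump=-3, S_4=-3
t=4: S=-3, d=2, jump=0, S_5=-3
t=5: S=-3, d=2, jump=0, S_6=-3
t=6: S=-3, d=4, jump=0, S_7=-3
t=7: S=-3, d=2, jump=0, S_8=-3
t=8: S=-3, d=1, jump=4, S_9=1


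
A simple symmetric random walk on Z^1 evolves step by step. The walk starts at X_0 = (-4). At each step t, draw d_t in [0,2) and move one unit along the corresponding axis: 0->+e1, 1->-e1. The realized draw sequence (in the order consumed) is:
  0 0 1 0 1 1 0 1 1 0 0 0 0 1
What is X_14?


t=0: X=(-4), d=0 → +e1, X_1=(-3)
t=1: X=(-3), d=0 → +e1, X_2=(-2)
t=2: X=(-2), d=1 → -e1, X_3=(-3)
t=3: X=(-3), d=0 → +e1, X_4=(-2)
t=4: X=(-2), d=1 → -e1, X_5=(-3)
t=5: X=(-3), d=1 → -e1, X_6=(-4)
t=6: X=(-4), d=0 → +e1, X_7=(-3)
t=7: X=(-3), d=1 → -e1, X_8=(-4)
t=8: X=(-4), d=1 → -e1, X_9=(-5)
t=9: X=(-5), d=0 → +e1, X_10=(-4)
t=10: X=(-4), d=0 → +e1, X_11=(-3)
t=11: X=(-3), d=0 → +e1, X_12=(-2)
t=12: X=(-2), d=0 → +e1, X_13=(-1)
t=13: X=(-1), d=1 → -e1, X_14=(-2)

(-2)


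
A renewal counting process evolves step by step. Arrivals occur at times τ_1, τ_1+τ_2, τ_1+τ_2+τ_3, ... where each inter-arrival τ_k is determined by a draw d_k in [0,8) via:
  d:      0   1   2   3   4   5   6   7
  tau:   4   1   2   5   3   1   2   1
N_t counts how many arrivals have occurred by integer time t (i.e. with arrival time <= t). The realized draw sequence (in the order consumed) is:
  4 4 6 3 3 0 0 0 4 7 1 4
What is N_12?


3

draw d_1=4: τ_1=3, arrival time A_1=3
draw d_2=4: τ_2=3, arrival time A_2=6
draw d_3=6: τ_3=2, arrival time A_3=8
draw d_4=3: τ_4=5, arrival time A_4=13
draw d_5=3: τ_5=5, arrival time A_5=18
draw d_6=0: τ_6=4, arrival time A_6=22
draw d_7=0: τ_7=4, arrival time A_7=26
draw d_8=0: τ_8=4, arrival time A_8=30
draw d_9=4: τ_9=3, arrival time A_9=33
draw d_10=7: τ_10=1, arrival time A_10=34
draw d_11=1: τ_11=1, arrival time A_11=35
draw d_12=4: τ_12=3, arrival time A_12=38
N_t over t=0..12: 0:0 1:0 2:0 3:1 4:1 5:1 6:2 7:2 8:3 9:3 10:3 11:3 12:3


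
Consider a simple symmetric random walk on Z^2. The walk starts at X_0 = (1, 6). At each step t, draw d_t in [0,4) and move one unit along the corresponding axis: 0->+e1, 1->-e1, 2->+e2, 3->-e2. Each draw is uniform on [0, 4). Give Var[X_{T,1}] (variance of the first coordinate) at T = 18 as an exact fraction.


Outcome values over d=0..3: [1, -1, 0, 0]
Σy = 0, Σy² = 2, M = 4
μ = 0/4 = 0,  σ² = 2/4 − (0)² = 1/2
Independent increments: Var[X_18] = 18·σ² = 18·(1/2) = 9

9


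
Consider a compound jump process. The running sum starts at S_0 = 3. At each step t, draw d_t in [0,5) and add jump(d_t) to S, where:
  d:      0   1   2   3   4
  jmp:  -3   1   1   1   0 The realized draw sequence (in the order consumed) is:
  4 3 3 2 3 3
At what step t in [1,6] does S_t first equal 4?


t=0: S=3, d=4, jump=0, S_1=3
t=1: S=3, d=3, jump=1, S_2=4
t=2: S=4, d=3, jump=1, S_3=5
t=3: S=5, d=2, jump=1, S_4=6
t=4: S=6, d=3, jump=1, S_5=7
t=5: S=7, d=3, jump=1, S_6=8

2


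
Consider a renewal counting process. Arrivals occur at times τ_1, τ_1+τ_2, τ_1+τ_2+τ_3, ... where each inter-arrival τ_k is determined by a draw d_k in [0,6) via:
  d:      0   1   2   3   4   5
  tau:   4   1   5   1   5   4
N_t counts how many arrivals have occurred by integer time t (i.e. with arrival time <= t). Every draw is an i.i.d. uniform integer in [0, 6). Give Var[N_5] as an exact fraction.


22754/59049

Inter-arrival values over d=0..5: [4, 1, 5, 1, 5, 4]
Each d has probability 1/6, so the pmf of τ is: f(1) = 1/3, f(4) = 1/3, f(5) = 1/3
Let p_n(j) = P(N_n = j), with p_0 = [1]. Condition on τ_1: p_n(0) = P(τ > n), and for j >= 1, p_n(j) = Σ_{k<=n} f(k)·p_{n−k}(j−1)
p_1 = [2/3, 1/3]  (j = 0..1)
p_2 = [2/3, 2/9, 1/9]  (j = 0..2)
p_3 = [2/3, 2/9, 2/27, 1/27]  (j = 0..3)
p_4 = [1/3, 5/9, 2/27, 2/81, 1/81]  (j = 0..4)
p_5 = [0, 2/3, 8/27, 2/81, 2/243, 1/243]  (j = 0..5)
E[N_5] = Σ j·p_5(j) = 337/243;  E[N_5²] = Σ j²·p_5(j) = 187/81
Var[N_5] = 187/81 − (337/243)² = 22754/59049


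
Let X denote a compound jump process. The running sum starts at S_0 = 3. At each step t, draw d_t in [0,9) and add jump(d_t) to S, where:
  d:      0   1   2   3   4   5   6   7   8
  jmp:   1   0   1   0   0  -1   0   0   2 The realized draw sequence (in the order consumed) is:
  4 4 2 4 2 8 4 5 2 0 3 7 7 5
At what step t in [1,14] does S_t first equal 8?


t=0: S=3, d=4, jump=0, S_1=3
t=1: S=3, d=4, jump=0, S_2=3
t=2: S=3, d=2, jump=1, S_3=4
t=3: S=4, d=4, jump=0, S_4=4
t=4: S=4, d=2, jump=1, S_5=5
t=5: S=5, d=8, jump=2, S_6=7
t=6: S=7, d=4, jump=0, S_7=7
t=7: S=7, d=5, jump=-1, S_8=6
t=8: S=6, d=2, jump=1, S_9=7
t=9: S=7, d=0, jump=1, S_10=8
t=10: S=8, d=3, jump=0, S_11=8
t=11: S=8, d=7, jump=0, S_12=8
t=12: S=8, d=7, jump=0, S_13=8
t=13: S=8, d=5, jump=-1, S_14=7

10


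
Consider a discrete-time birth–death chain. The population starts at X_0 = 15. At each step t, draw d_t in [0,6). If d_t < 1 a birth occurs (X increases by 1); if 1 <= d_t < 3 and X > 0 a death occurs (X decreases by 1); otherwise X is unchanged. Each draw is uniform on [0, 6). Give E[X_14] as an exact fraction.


38/3

X can drop by at most 1 per step and X_0 = 15 > T = 14, so X_t >= 15 − t >= 1 > 0 for every t <= 14: the floor at 0 (the 'and X > 0' condition) never binds. Hence X_14 = X_0 + Σ_{t<14} Y_t with i.i.d. increments Y_t = y(d_t) ∈ {+1, −1, 0}.
Outcome values over d=0..5: [1, -1, -1, 0, 0, 0]
Σy = -1, Σy² = 3, M = 6
μ = -1/6 = -1/6,  σ² = 3/6 − (-1/6)² = 17/36
E[X_14] = 15 + 14·(-1/6) = 38/3


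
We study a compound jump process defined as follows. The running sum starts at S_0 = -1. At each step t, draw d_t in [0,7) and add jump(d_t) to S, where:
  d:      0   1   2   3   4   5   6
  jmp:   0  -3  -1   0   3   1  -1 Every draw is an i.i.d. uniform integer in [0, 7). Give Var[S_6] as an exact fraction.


Outcome values over d=0..6: [0, -3, -1, 0, 3, 1, -1]
Σy = -1, Σy² = 21, M = 7
μ = -1/7 = -1/7,  σ² = 21/7 − (-1/7)² = 146/49
Independent increments: Var[S_6] = 6·σ² = 6·(146/49) = 876/49

876/49


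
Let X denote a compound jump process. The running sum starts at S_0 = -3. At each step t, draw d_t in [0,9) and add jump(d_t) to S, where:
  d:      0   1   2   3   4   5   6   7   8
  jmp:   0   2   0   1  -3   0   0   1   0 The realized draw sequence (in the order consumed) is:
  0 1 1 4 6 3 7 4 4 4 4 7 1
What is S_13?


-9

t=0: S=-3, d=0, jump=0, S_1=-3
t=1: S=-3, d=1, jump=2, S_2=-1
t=2: S=-1, d=1, jump=2, S_3=1
t=3: S=1, d=4, jump=-3, S_4=-2
t=4: S=-2, d=6, jump=0, S_5=-2
t=5: S=-2, d=3, jump=1, S_6=-1
t=6: S=-1, d=7, jump=1, S_7=0
t=7: S=0, d=4, jump=-3, S_8=-3
t=8: S=-3, d=4, jump=-3, S_9=-6
t=9: S=-6, d=4, jump=-3, S_10=-9
t=10: S=-9, d=4, jump=-3, S_11=-12
t=11: S=-12, d=7, jump=1, S_12=-11
t=12: S=-11, d=1, jump=2, S_13=-9
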